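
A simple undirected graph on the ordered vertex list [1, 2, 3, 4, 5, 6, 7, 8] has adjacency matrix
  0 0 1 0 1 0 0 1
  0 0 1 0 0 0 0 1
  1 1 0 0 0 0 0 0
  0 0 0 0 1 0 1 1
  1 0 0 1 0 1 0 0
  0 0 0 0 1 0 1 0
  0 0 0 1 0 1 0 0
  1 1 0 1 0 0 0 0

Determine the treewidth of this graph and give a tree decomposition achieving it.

Treewidth 2.
One such decomposition:
Bags: B1 = {2, 3, 8}  B2 = {1, 3, 8}  B3 = {1, 4, 8}  B4 = {1, 4, 5}  B5 = {4, 5, 7}  B6 = {5, 6, 7}
Tree: B1–B2, B2–B3, B3–B4, B4–B5, B5–B6

Every bag has size at most 3, so the width is 3 − 1 = 2 and tw(G) ≤ 2. Since 2–3–1–8–2 is a cycle in G, G is not acyclic. Forests are exactly the graphs of treewidth ≤ 1, so tw(G) ≥ 2. The upper and lower bounds meet at 2, so that is the treewidth.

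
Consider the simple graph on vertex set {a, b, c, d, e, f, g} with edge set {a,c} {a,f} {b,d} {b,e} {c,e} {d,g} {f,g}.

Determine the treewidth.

A width-2 tree decomposition is:
Bags: B1 = {a, f, g}  B2 = {a, d, g}  B3 = {a, b, d}  B4 = {a, b, e}  B5 = {a, c, e}
Tree: B1–B2, B2–B3, B3–B4, B4–B5
The largest bag has 3 vertices, giving width 2; this decomposition certifies tw(G) ≤ 2. The edges a–f–g–d–b–e–c–a form a cycle, so G is not a tree and its treewidth is at least 2. The upper and lower bounds meet at 2, so that is the treewidth.

2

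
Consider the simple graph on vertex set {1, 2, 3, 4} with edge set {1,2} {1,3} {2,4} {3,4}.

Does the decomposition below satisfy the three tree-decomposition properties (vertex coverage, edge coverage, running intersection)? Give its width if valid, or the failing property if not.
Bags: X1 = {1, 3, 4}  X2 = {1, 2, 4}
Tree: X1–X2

Checking the three conditions: (i) the bags cover all of {1, 2, 3, 4}; (ii) for each edge, some bag contains both endpoints; (iii) the bags containing any fixed vertex form a subtree. All hold, so the decomposition is valid with width 3 − 1 = 2.

Yes; width 2.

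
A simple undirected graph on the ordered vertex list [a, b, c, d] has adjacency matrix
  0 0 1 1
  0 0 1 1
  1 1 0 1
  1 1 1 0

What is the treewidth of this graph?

2

A width-2 tree decomposition is:
Bags: B1 = {a, c, d}  B2 = {b, c, d}
Tree: B1–B2
Every bag has size at most 3, so the width is 3 − 1 = 2 and tw(G) ≤ 2. Conversely, {a, c, d} is a clique of size 3, and the vertices of any clique must share a bag in every tree decomposition; so some bag has ≥ 3 vertices and tw(G) ≥ 2. The upper and lower bounds meet at 2, so that is the treewidth.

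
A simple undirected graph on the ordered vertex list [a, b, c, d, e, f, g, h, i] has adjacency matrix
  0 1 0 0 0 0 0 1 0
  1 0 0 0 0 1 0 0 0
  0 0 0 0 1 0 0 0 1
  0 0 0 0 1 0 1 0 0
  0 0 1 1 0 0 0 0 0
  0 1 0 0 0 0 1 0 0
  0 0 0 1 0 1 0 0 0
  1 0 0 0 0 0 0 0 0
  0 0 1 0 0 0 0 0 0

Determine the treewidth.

1

A width-1 tree decomposition is:
Bags: B1 = {c, i}  B2 = {c, e}  B3 = {d, e}  B4 = {d, g}  B5 = {f, g}  B6 = {b, f}  B7 = {a, b}  B8 = {a, h}
Tree: B1–B2, B2–B3, B3–B4, B4–B5, B5–B6, B6–B7, B7–B8
Each bag holds 2 vertices, so the decomposition has width 1, which upper-bounds the treewidth. Since G has at least one edge (e.g. i–c), it is not an edgeless graph, so tw(G) ≥ 1. The upper and lower bounds meet at 1, so that is the treewidth.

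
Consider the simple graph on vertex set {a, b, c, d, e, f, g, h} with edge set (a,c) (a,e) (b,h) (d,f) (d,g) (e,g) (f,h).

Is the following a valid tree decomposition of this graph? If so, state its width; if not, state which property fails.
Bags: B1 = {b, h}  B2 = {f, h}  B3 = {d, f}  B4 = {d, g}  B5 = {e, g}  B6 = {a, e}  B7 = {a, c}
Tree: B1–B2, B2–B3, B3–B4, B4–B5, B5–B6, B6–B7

Every vertex of G appears in some bag (union = {a, b, c, d, e, f, g, h}); every edge is covered by a bag; and for each vertex v the set of bags containing v is connected in the bag tree. The decomposition is therefore valid. The largest bag has 2 vertices, so the width is 1.

Yes; width 1.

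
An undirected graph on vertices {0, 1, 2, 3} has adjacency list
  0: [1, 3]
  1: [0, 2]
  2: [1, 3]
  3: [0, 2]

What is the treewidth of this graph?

A width-2 tree decomposition is:
Bags: B1 = {0, 2, 3}  B2 = {0, 1, 2}
Tree: B1–B2
Every bag has size at most 3, so the width is 3 − 1 = 2 and tw(G) ≤ 2. For the lower bound, G contains the cycle 2–3–0–1–2, so G is not a forest; only forests have treewidth ≤ 1, hence tw(G) ≥ 2. The upper and lower bounds meet at 2, so that is the treewidth.

2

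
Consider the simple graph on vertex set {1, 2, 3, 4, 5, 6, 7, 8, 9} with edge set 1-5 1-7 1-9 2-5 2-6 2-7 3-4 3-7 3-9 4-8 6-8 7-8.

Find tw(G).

3

A width-3 tree decomposition is:
Bags: B1 = {1, 3, 5, 9}  B2 = {1, 3, 5, 7}  B3 = {2, 3, 5, 7}  B4 = {2, 3, 4, 7}  B5 = {2, 4, 7, 8}  B6 = {2, 4, 6, 8}
Tree: B1–B2, B2–B3, B3–B4, B4–B5, B5–B6
The largest bag has 4 vertices, giving width 3; this decomposition certifies tw(G) ≤ 3. For the lower bound: the 4 vertex sets {1,5,9}, {3}, {7}, {2,4,6,8} are disjoint, each induces a connected subgraph, and every pair is joined by at least one edge of G. Contracting each set to a single vertex therefore yields K_{4} as a minor, and since treewidth is minor-monotone, tw(G) ≥ tw(K_{4}) = 3. Therefore the treewidth is 3.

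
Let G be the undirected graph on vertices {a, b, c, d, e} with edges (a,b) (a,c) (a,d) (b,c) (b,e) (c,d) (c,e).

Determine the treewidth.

2

A width-2 tree decomposition is:
Bags: B1 = {a, c, d}  B2 = {a, b, c}  B3 = {b, c, e}
Tree: B1–B2, B2–B3
Every bag has size at most 3, so the width is 3 − 1 = 2 and tw(G) ≤ 2. On the other hand G contains the 3-clique {b, c, e}. A clique must lie in a single bag of any decomposition, so no decomposition can have width below 2. The upper and lower bounds meet at 2, so that is the treewidth.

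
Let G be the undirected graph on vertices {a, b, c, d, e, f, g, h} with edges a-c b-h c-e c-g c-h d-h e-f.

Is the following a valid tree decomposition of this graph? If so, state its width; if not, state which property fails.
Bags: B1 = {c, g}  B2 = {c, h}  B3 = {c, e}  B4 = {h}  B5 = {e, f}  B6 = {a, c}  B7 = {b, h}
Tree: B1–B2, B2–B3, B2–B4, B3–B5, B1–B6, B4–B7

A tree decomposition must satisfy three properties: every vertex lies in some bag; for every edge, both endpoints lie together in some bag; and for every vertex, the bags containing it form a connected subtree. Here vertex d appears in no bag, so the decomposition is invalid.

No — vertex d appears in no bag.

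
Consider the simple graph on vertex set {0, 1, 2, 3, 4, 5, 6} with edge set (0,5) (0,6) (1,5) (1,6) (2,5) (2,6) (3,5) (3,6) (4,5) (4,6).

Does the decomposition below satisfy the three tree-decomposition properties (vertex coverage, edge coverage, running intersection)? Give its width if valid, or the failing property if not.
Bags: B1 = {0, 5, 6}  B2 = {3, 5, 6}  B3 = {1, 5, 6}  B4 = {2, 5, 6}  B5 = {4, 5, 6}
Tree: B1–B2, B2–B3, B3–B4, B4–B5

Checking the three conditions: (i) the bags cover all of {0, 1, 2, 3, 4, 5, 6}; (ii) for each edge, some bag contains both endpoints; (iii) the bags containing any fixed vertex form a subtree. All hold, so the decomposition is valid with width 3 − 1 = 2.

Yes; width 2.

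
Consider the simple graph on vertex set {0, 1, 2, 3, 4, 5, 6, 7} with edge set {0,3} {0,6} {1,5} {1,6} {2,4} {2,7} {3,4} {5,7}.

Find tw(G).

A width-2 tree decomposition is:
Bags: B1 = {0, 3, 4}  B2 = {0, 2, 4}  B3 = {0, 2, 7}  B4 = {0, 5, 7}  B5 = {0, 1, 5}  B6 = {0, 1, 6}
Tree: B1–B2, B2–B3, B3–B4, B4–B5, B5–B6
Every bag has size at most 3, so the width is 3 − 1 = 2 and tw(G) ≤ 2. Since 0–3–4–2–7–5–1–6–0 is a cycle in G, G is not acyclic. Forests are exactly the graphs of treewidth ≤ 1, so tw(G) ≥ 2. The upper and lower bounds meet at 2, so that is the treewidth.

2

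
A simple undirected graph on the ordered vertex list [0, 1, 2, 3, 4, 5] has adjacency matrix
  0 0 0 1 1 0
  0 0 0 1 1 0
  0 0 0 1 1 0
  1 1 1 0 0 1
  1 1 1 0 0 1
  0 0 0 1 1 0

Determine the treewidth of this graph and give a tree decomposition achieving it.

Treewidth 2.
One optimal decomposition is:
Bags: B1 = {0, 3, 4}  B2 = {2, 3, 4}  B3 = {1, 3, 4}  B4 = {3, 4, 5}
Tree: B1–B2, B2–B3, B3–B4

Every bag has size at most 3, so the width is 3 − 1 = 2 and tw(G) ≤ 2. Since 4–0–3–2–4 is a cycle in G, G is not acyclic. Forests are exactly the graphs of treewidth ≤ 1, so tw(G) ≥ 2. The upper and lower bounds meet at 2, so that is the treewidth.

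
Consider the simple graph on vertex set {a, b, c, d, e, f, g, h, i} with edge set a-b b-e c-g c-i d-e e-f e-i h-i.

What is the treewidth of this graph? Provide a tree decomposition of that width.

Each bag holds 2 vertices, so the decomposition has width 1, which upper-bounds the treewidth. Any graph with an edge has treewidth ≥ 1, and G has the edge i–e. Combining the bounds, tw(G) = 1.

Treewidth 1.
One optimal decomposition is:
Bags: B1 = {e, i}  B2 = {e, f}  B3 = {c, i}  B4 = {b, e}  B5 = {c, g}  B6 = {d, e}  B7 = {a, b}  B8 = {h, i}
Tree: B1–B2, B1–B3, B1–B4, B3–B5, B1–B6, B4–B7, B1–B8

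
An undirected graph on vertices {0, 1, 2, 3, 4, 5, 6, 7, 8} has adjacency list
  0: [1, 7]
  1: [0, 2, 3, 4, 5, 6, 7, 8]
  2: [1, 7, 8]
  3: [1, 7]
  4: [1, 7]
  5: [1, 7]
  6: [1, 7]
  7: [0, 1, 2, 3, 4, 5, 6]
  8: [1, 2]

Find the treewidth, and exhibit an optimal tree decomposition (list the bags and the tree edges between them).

Treewidth 2.
One such decomposition:
Bags: B1 = {1, 6, 7}  B2 = {1, 5, 7}  B3 = {1, 2, 7}  B4 = {1, 2, 8}  B5 = {1, 3, 7}  B6 = {1, 4, 7}  B7 = {0, 1, 7}
Tree: B1–B2, B2–B3, B3–B4, B3–B5, B5–B6, B1–B7

The largest bag has 3 vertices, giving width 2; this decomposition certifies tw(G) ≤ 2. On the other hand G contains the 3-clique {1, 2, 8}. A clique must lie in a single bag of any decomposition, so no decomposition can have width below 2. Therefore the treewidth is 2.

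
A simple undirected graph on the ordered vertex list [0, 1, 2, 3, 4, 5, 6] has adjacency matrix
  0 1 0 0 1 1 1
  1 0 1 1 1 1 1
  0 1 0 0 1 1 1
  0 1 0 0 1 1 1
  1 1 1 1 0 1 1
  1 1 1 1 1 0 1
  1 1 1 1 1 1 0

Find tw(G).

4

A width-4 tree decomposition is:
Bags: B1 = {1, 2, 4, 5, 6}  B2 = {1, 3, 4, 5, 6}  B3 = {0, 1, 4, 5, 6}
Tree: B1–B2, B1–B3
Every bag has size at most 5, so the width is 5 − 1 = 4 and tw(G) ≤ 4. Conversely, {0, 1, 4, 5, 6} is a clique of size 5, and the vertices of any clique must share a bag in every tree decomposition; so some bag has ≥ 5 vertices and tw(G) ≥ 4. Therefore the treewidth is 4.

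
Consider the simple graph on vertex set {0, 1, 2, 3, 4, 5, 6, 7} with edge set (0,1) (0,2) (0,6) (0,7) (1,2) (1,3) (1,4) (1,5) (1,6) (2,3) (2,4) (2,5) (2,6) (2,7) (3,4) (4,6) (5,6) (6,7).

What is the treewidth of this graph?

3

A width-3 tree decomposition is:
Bags: B1 = {1, 2, 5, 6}  B2 = {0, 1, 2, 6}  B3 = {1, 2, 4, 6}  B4 = {1, 2, 3, 4}  B5 = {0, 2, 6, 7}
Tree: B1–B2, B2–B3, B3–B4, B2–B5
The largest bag has 4 vertices, giving width 3; this decomposition certifies tw(G) ≤ 3. On the other hand G contains the 4-clique {1, 2, 3, 4}. A clique must lie in a single bag of any decomposition, so no decomposition can have width below 3. Therefore the treewidth is 3.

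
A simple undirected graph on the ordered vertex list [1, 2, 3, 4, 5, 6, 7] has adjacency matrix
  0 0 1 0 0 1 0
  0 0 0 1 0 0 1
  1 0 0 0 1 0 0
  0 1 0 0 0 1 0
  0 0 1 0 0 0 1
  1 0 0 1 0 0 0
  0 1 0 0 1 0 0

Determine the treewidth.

A width-2 tree decomposition is:
Bags: B1 = {2, 4, 6}  B2 = {2, 6, 7}  B3 = {5, 6, 7}  B4 = {3, 5, 6}  B5 = {1, 3, 6}
Tree: B1–B2, B2–B3, B3–B4, B4–B5
The largest bag has 3 vertices, giving width 2; this decomposition certifies tw(G) ≤ 2. For the lower bound, G contains the cycle 6–4–2–7–5–3–1–6, so G is not a forest; only forests have treewidth ≤ 1, hence tw(G) ≥ 2. Therefore the treewidth is 2.

2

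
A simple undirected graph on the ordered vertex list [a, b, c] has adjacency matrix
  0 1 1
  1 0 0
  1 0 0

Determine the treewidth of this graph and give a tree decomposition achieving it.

Every bag has size at most 2, so the width is 2 − 1 = 1 and tw(G) ≤ 1. Any graph with an edge has treewidth ≥ 1, and G has the edge c–a. Combining the bounds, tw(G) = 1.

Treewidth 1.
One optimal decomposition is:
Bags: B1 = {a, c}  B2 = {a, b}
Tree: B1–B2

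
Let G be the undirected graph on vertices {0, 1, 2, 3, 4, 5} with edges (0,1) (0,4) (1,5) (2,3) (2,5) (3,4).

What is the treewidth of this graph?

A width-2 tree decomposition is:
Bags: B1 = {0, 1, 5}  B2 = {0, 4, 5}  B3 = {3, 4, 5}  B4 = {2, 3, 5}
Tree: B1–B2, B2–B3, B3–B4
The largest bag has 3 vertices, giving width 2; this decomposition certifies tw(G) ≤ 2. For the lower bound, G contains the cycle 5–1–0–4–3–2–5, so G is not a forest; only forests have treewidth ≤ 1, hence tw(G) ≥ 2. The upper and lower bounds meet at 2, so that is the treewidth.

2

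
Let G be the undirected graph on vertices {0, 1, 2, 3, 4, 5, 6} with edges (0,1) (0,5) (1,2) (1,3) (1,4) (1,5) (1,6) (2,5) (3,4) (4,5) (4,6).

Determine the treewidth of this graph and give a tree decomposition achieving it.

The largest bag has 3 vertices, giving width 2; this decomposition certifies tw(G) ≤ 2. On the other hand G contains the 3-clique {0, 1, 5}. A clique must lie in a single bag of any decomposition, so no decomposition can have width below 2. The upper and lower bounds meet at 2, so that is the treewidth.

Treewidth 2.
Bags: B1 = {1, 4, 6}  B2 = {1, 3, 4}  B3 = {1, 4, 5}  B4 = {1, 2, 5}  B5 = {0, 1, 5}
Tree: B1–B2, B2–B3, B3–B4, B3–B5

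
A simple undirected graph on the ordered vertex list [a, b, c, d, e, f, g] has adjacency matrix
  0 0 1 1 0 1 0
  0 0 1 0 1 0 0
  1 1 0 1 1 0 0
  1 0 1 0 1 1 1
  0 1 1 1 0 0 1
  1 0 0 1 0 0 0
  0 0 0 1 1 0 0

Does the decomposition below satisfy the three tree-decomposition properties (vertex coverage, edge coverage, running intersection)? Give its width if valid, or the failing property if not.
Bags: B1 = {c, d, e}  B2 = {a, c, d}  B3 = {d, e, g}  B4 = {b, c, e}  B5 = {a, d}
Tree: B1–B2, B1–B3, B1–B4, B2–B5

No — vertex f appears in no bag.

A tree decomposition must satisfy three properties: every vertex lies in some bag; for every edge, both endpoints lie together in some bag; and for every vertex, the bags containing it form a connected subtree. Here vertex f appears in no bag, so the decomposition is invalid.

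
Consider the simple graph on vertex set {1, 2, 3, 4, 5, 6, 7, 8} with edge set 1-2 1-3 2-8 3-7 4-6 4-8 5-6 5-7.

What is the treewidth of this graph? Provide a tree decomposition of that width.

Each bag holds 3 vertices, so the decomposition has width 2, which upper-bounds the treewidth. Since 3–7–5–6–4–8–2–1–3 is a cycle in G, G is not acyclic. Forests are exactly the graphs of treewidth ≤ 1, so tw(G) ≥ 2. Combining the bounds, tw(G) = 2.

Treewidth 2.
One optimal decomposition is:
Bags: B1 = {3, 5, 7}  B2 = {3, 5, 6}  B3 = {3, 4, 6}  B4 = {3, 4, 8}  B5 = {2, 3, 8}  B6 = {1, 2, 3}
Tree: B1–B2, B2–B3, B3–B4, B4–B5, B5–B6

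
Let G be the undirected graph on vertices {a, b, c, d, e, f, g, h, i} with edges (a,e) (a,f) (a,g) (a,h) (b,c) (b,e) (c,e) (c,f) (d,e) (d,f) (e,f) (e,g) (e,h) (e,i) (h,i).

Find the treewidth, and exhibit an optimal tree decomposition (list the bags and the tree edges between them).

Treewidth 2.
Bags: B1 = {a, e, g}  B2 = {a, e, f}  B3 = {a, e, h}  B4 = {d, e, f}  B5 = {c, e, f}  B6 = {e, h, i}  B7 = {b, c, e}
Tree: B1–B2, B1–B3, B2–B4, B4–B5, B3–B6, B5–B7

The largest bag has 3 vertices, giving width 2; this decomposition certifies tw(G) ≤ 2. On the other hand G contains the 3-clique {d, e, f}. A clique must lie in a single bag of any decomposition, so no decomposition can have width below 2. Combining the bounds, tw(G) = 2.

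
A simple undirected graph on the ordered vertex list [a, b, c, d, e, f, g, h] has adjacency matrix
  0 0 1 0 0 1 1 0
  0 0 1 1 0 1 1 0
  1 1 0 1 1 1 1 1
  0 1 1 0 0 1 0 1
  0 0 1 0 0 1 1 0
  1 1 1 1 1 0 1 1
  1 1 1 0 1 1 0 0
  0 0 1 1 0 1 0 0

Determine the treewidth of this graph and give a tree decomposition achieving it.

The largest bag has 4 vertices, giving width 3; this decomposition certifies tw(G) ≤ 3. Conversely, {c, d, f, h} is a clique of size 4, and the vertices of any clique must share a bag in every tree decomposition; so some bag has ≥ 4 vertices and tw(G) ≥ 3. Hence tw(G) = 3 exactly.

Treewidth 3.
One such decomposition:
Bags: B1 = {b, c, f, g}  B2 = {a, c, f, g}  B3 = {c, e, f, g}  B4 = {b, c, d, f}  B5 = {c, d, f, h}
Tree: B1–B2, B2–B3, B1–B4, B4–B5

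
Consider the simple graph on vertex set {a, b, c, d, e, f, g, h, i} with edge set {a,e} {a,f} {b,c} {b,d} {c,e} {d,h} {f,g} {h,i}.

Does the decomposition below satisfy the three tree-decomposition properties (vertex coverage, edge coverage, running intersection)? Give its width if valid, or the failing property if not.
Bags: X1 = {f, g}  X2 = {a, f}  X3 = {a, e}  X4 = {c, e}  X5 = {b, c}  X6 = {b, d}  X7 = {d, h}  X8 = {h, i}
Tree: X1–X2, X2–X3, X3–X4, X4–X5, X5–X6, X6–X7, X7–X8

Vertex coverage: the bags together contain {a, b, c, d, e, f, g, h, i}, the full vertex set. Edge coverage: each edge of G has both endpoints in at least one bag. Running intersection: for every vertex, the bags containing it form a connected subtree. All three properties hold, so this is a valid tree decomposition of width max|bag| − 1 = 1, and hence tw(G) ≤ 1.

Yes; width 1.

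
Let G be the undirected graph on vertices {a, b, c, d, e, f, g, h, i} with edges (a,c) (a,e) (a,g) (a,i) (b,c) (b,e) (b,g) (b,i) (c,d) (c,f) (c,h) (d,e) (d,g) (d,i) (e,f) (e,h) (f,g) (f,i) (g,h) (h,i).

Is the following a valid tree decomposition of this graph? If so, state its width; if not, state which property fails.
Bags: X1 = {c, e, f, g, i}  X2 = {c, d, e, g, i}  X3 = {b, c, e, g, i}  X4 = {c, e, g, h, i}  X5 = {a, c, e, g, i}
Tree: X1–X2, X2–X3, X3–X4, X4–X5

Yes; width 4.

Vertex coverage: the bags together contain {a, b, c, d, e, f, g, h, i}, the full vertex set. Edge coverage: each edge of G has both endpoints in at least one bag. Running intersection: for every vertex, the bags containing it form a connected subtree. All three properties hold, so this is a valid tree decomposition of width max|bag| − 1 = 4, and hence tw(G) ≤ 4.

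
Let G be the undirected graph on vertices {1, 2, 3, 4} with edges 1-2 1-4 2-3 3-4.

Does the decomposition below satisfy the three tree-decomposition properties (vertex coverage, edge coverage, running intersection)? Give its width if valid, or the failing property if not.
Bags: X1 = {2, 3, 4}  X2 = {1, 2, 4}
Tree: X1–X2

Yes; width 2.

Checking the three conditions: (i) the bags cover all of {1, 2, 3, 4}; (ii) for each edge, some bag contains both endpoints; (iii) the bags containing any fixed vertex form a subtree. All hold, so the decomposition is valid with width 3 − 1 = 2.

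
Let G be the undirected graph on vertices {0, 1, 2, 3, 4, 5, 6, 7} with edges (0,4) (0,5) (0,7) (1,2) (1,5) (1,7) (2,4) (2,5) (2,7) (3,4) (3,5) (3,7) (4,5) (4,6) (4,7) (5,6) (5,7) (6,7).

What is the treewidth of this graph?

A width-3 tree decomposition is:
Bags: B1 = {3, 4, 5, 7}  B2 = {2, 4, 5, 7}  B3 = {0, 4, 5, 7}  B4 = {4, 5, 6, 7}  B5 = {1, 2, 5, 7}
Tree: B1–B2, B1–B3, B1–B4, B2–B5
Every bag has size at most 4, so the width is 4 − 1 = 3 and tw(G) ≤ 3. On the other hand G contains the 4-clique {1, 2, 5, 7}. A clique must lie in a single bag of any decomposition, so no decomposition can have width below 3. Combining the bounds, tw(G) = 3.

3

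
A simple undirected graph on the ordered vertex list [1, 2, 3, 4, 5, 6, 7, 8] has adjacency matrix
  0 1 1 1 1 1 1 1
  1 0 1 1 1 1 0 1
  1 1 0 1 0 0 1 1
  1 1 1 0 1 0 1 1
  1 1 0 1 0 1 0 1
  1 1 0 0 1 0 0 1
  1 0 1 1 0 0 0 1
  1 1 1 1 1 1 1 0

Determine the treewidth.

A width-4 tree decomposition is:
Bags: B1 = {1, 2, 4, 5, 8}  B2 = {1, 2, 3, 4, 8}  B3 = {1, 3, 4, 7, 8}  B4 = {1, 2, 5, 6, 8}
Tree: B1–B2, B2–B3, B1–B4
Each bag holds 5 vertices, so the decomposition has width 4, which upper-bounds the treewidth. On the other hand G contains the 5-clique {1, 2, 3, 4, 8}. A clique must lie in a single bag of any decomposition, so no decomposition can have width below 4. Therefore the treewidth is 4.

4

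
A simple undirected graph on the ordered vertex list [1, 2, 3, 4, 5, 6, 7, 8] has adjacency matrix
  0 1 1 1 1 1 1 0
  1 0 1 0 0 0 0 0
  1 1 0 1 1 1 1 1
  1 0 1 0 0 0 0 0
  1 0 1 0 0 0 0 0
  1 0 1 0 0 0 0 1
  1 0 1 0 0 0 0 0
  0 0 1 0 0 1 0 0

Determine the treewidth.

A width-2 tree decomposition is:
Bags: B1 = {3, 6, 8}  B2 = {1, 3, 6}  B3 = {1, 3, 5}  B4 = {1, 3, 7}  B5 = {1, 2, 3}  B6 = {1, 3, 4}
Tree: B1–B2, B2–B3, B3–B4, B4–B5, B2–B6
The largest bag has 3 vertices, giving width 2; this decomposition certifies tw(G) ≤ 2. Conversely, {3, 6, 8} is a clique of size 3, and the vertices of any clique must share a bag in every tree decomposition; so some bag has ≥ 3 vertices and tw(G) ≥ 2. The upper and lower bounds meet at 2, so that is the treewidth.

2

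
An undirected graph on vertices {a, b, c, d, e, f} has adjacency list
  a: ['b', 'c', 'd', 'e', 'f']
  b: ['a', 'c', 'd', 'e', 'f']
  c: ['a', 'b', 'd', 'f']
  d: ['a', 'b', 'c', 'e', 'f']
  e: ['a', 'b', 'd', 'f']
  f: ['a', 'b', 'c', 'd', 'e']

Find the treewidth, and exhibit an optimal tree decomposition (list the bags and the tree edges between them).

Treewidth 4.
One such decomposition:
Bags: B1 = {a, b, d, e, f}  B2 = {a, b, c, d, f}
Tree: B1–B2

Every bag has size at most 5, so the width is 5 − 1 = 4 and tw(G) ≤ 4. Conversely, {a, b, d, e, f} is a clique of size 5, and the vertices of any clique must share a bag in every tree decomposition; so some bag has ≥ 5 vertices and tw(G) ≥ 4. Hence tw(G) = 4 exactly.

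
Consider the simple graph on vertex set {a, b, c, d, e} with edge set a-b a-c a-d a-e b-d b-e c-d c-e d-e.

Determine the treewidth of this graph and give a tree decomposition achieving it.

Treewidth 3.
One such decomposition:
Bags: B1 = {a, b, d, e}  B2 = {a, c, d, e}
Tree: B1–B2

Every bag has size at most 4, so the width is 4 − 1 = 3 and tw(G) ≤ 3. For the lower bound, the 4 vertices {a, c, d, e} are pairwise adjacent, and any tree decomposition puts a clique entirely inside one bag — forcing width ≥ 3. Hence tw(G) = 3 exactly.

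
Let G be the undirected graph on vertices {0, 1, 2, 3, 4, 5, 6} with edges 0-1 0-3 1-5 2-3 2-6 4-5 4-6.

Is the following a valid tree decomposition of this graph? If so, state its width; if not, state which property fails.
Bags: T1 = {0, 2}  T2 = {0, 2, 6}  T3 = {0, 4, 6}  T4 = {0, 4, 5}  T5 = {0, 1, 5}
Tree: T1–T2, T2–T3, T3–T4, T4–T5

A tree decomposition must satisfy three properties: every vertex lies in some bag; for every edge, both endpoints lie together in some bag; and for every vertex, the bags containing it form a connected subtree. Here vertex 3 appears in no bag, so the decomposition is invalid.

No — vertex 3 appears in no bag.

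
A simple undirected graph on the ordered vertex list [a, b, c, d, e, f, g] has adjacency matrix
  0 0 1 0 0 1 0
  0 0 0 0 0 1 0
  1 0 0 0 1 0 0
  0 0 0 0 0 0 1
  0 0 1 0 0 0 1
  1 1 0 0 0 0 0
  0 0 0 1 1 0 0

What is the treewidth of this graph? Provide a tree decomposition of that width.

Treewidth 1.
Bags: B1 = {d, g}  B2 = {e, g}  B3 = {c, e}  B4 = {a, c}  B5 = {a, f}  B6 = {b, f}
Tree: B1–B2, B2–B3, B3–B4, B4–B5, B5–B6

Each bag holds 2 vertices, so the decomposition has width 1, which upper-bounds the treewidth. Any graph with an edge has treewidth ≥ 1, and G has the edge d–g. Combining the bounds, tw(G) = 1.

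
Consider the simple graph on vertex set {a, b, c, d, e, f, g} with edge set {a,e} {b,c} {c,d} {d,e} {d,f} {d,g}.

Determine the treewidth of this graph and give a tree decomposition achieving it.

Treewidth 1.
Bags: B1 = {a, e}  B2 = {d, e}  B3 = {c, d}  B4 = {b, c}  B5 = {d, f}  B6 = {d, g}
Tree: B1–B2, B2–B3, B3–B4, B2–B5, B5–B6

Every bag has size at most 2, so the width is 2 − 1 = 1 and tw(G) ≤ 1. G has an edge, so its treewidth is at least 1. Therefore the treewidth is 1.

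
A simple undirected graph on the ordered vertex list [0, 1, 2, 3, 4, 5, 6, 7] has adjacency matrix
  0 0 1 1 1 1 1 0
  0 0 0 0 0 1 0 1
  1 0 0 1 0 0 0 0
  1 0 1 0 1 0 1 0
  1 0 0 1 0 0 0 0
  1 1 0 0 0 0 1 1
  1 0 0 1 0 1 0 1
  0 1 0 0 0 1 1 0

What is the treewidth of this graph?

A width-2 tree decomposition is:
Bags: B1 = {0, 5, 6}  B2 = {0, 3, 6}  B3 = {0, 2, 3}  B4 = {0, 3, 4}  B5 = {5, 6, 7}  B6 = {1, 5, 7}
Tree: B1–B2, B2–B3, B2–B4, B1–B5, B5–B6
Every bag has size at most 3, so the width is 3 − 1 = 2 and tw(G) ≤ 2. Conversely, {0, 2, 3} is a clique of size 3, and the vertices of any clique must share a bag in every tree decomposition; so some bag has ≥ 3 vertices and tw(G) ≥ 2. The upper and lower bounds meet at 2, so that is the treewidth.

2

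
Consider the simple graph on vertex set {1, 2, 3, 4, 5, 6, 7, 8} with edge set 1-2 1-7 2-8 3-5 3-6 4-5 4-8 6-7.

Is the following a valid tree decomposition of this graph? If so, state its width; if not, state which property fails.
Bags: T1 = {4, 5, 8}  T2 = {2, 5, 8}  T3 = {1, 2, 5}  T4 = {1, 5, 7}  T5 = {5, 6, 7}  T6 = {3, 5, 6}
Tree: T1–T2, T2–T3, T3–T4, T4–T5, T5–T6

Checking the three conditions: (i) the bags cover all of {1, 2, 3, 4, 5, 6, 7, 8}; (ii) for each edge, some bag contains both endpoints; (iii) the bags containing any fixed vertex form a subtree. All hold, so the decomposition is valid with width 3 − 1 = 2.

Yes; width 2.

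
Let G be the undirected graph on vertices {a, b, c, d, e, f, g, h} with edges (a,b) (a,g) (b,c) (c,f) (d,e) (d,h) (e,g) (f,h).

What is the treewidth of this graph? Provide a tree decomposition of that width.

Each bag holds 3 vertices, so the decomposition has width 2, which upper-bounds the treewidth. Since h–d–e–g–a–b–c–f–h is a cycle in G, G is not acyclic. Forests are exactly the graphs of treewidth ≤ 1, so tw(G) ≥ 2. Hence tw(G) = 2 exactly.

Treewidth 2.
One optimal decomposition is:
Bags: B1 = {d, e, h}  B2 = {e, g, h}  B3 = {a, g, h}  B4 = {a, b, h}  B5 = {b, c, h}  B6 = {c, f, h}
Tree: B1–B2, B2–B3, B3–B4, B4–B5, B5–B6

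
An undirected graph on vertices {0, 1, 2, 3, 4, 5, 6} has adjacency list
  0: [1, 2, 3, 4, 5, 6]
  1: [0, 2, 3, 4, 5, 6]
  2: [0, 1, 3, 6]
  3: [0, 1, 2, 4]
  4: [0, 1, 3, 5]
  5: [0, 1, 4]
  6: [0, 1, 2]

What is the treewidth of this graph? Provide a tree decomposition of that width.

Treewidth 3.
Bags: B1 = {0, 1, 4, 5}  B2 = {0, 1, 3, 4}  B3 = {0, 1, 2, 3}  B4 = {0, 1, 2, 6}
Tree: B1–B2, B2–B3, B3–B4

The largest bag has 4 vertices, giving width 3; this decomposition certifies tw(G) ≤ 3. On the other hand G contains the 4-clique {0, 1, 2, 3}. A clique must lie in a single bag of any decomposition, so no decomposition can have width below 3. Hence tw(G) = 3 exactly.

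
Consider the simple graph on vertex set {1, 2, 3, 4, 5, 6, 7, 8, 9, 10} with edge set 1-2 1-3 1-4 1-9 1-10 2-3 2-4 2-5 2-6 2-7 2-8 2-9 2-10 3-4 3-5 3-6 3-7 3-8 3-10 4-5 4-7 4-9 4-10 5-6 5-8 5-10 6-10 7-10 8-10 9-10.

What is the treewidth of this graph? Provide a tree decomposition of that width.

Treewidth 4.
Bags: B1 = {2, 3, 4, 5, 10}  B2 = {1, 2, 3, 4, 10}  B3 = {2, 3, 4, 7, 10}  B4 = {1, 2, 4, 9, 10}  B5 = {2, 3, 5, 8, 10}  B6 = {2, 3, 5, 6, 10}
Tree: B1–B2, B2–B3, B2–B4, B1–B5, B1–B6

Each bag holds 5 vertices, so the decomposition has width 4, which upper-bounds the treewidth. Conversely, {1, 2, 4, 9, 10} is a clique of size 5, and the vertices of any clique must share a bag in every tree decomposition; so some bag has ≥ 5 vertices and tw(G) ≥ 4. Therefore the treewidth is 4.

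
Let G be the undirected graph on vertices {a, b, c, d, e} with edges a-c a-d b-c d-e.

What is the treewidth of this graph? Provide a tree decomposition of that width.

Each bag holds 2 vertices, so the decomposition has width 1, which upper-bounds the treewidth. Any graph with an edge has treewidth ≥ 1, and G has the edge b–c. Therefore the treewidth is 1.

Treewidth 1.
One optimal decomposition is:
Bags: B1 = {b, c}  B2 = {a, c}  B3 = {a, d}  B4 = {d, e}
Tree: B1–B2, B2–B3, B3–B4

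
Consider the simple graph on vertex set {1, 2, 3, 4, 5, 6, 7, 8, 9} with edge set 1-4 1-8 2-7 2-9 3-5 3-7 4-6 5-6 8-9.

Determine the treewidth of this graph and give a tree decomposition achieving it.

Treewidth 2.
One such decomposition:
Bags: B1 = {1, 4, 6}  B2 = {1, 5, 6}  B3 = {1, 3, 5}  B4 = {1, 3, 7}  B5 = {1, 2, 7}  B6 = {1, 2, 9}  B7 = {1, 8, 9}
Tree: B1–B2, B2–B3, B3–B4, B4–B5, B5–B6, B6–B7

Each bag holds 3 vertices, so the decomposition has width 2, which upper-bounds the treewidth. Since 1–4–6–5–3–7–2–9–8–1 is a cycle in G, G is not acyclic. Forests are exactly the graphs of treewidth ≤ 1, so tw(G) ≥ 2. Therefore the treewidth is 2.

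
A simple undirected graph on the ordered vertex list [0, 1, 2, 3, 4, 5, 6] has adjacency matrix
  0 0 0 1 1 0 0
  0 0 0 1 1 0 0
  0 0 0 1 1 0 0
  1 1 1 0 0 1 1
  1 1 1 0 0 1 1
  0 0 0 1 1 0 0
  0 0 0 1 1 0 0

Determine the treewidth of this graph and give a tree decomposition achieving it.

Treewidth 2.
One optimal decomposition is:
Bags: B1 = {3, 4, 6}  B2 = {0, 3, 4}  B3 = {3, 4, 5}  B4 = {2, 3, 4}  B5 = {1, 3, 4}
Tree: B1–B2, B2–B3, B3–B4, B4–B5

Every bag has size at most 3, so the width is 3 − 1 = 2 and tw(G) ≤ 2. The edges 4–6–3–0–4 form a cycle, so G is not a tree and its treewidth is at least 2. Hence tw(G) = 2 exactly.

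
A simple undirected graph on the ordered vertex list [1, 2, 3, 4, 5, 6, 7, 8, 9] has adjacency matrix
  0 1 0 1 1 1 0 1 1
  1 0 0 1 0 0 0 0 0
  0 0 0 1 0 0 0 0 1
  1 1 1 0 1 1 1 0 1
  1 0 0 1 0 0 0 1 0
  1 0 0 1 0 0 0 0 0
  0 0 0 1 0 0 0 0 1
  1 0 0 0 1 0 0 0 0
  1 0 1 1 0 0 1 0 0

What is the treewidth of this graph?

A width-2 tree decomposition is:
Bags: B1 = {1, 4, 6}  B2 = {1, 2, 4}  B3 = {1, 4, 9}  B4 = {3, 4, 9}  B5 = {1, 4, 5}  B6 = {4, 7, 9}  B7 = {1, 5, 8}
Tree: B1–B2, B1–B3, B3–B4, B3–B5, B3–B6, B5–B7
Each bag holds 3 vertices, so the decomposition has width 2, which upper-bounds the treewidth. On the other hand G contains the 3-clique {1, 5, 8}. A clique must lie in a single bag of any decomposition, so no decomposition can have width below 2. Combining the bounds, tw(G) = 2.

2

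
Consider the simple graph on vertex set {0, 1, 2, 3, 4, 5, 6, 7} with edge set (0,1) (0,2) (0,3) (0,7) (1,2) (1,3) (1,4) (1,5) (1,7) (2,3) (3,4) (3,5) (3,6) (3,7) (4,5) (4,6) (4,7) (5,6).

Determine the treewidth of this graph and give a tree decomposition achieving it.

Treewidth 3.
One such decomposition:
Bags: B1 = {1, 3, 4, 7}  B2 = {0, 1, 3, 7}  B3 = {1, 3, 4, 5}  B4 = {3, 4, 5, 6}  B5 = {0, 1, 2, 3}
Tree: B1–B2, B1–B3, B3–B4, B2–B5

Every bag has size at most 4, so the width is 4 − 1 = 3 and tw(G) ≤ 3. For the lower bound, the 4 vertices {0, 1, 2, 3} are pairwise adjacent, and any tree decomposition puts a clique entirely inside one bag — forcing width ≥ 3. The upper and lower bounds meet at 3, so that is the treewidth.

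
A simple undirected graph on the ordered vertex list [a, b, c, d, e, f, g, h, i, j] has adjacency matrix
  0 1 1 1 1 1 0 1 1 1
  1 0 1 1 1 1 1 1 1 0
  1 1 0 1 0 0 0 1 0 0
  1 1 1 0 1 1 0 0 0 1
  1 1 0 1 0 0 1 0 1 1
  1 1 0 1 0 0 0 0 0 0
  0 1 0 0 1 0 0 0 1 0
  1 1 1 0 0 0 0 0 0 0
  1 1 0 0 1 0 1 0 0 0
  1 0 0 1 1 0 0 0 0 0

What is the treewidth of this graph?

3

A width-3 tree decomposition is:
Bags: B1 = {a, b, e, i}  B2 = {a, b, d, e}  B3 = {a, b, c, d}  B4 = {a, b, c, h}  B5 = {b, e, g, i}  B6 = {a, b, d, f}  B7 = {a, d, e, j}
Tree: B1–B2, B2–B3, B3–B4, B1–B5, B3–B6, B2–B7
Each bag holds 4 vertices, so the decomposition has width 3, which upper-bounds the treewidth. For the lower bound, the 4 vertices {a, d, e, j} are pairwise adjacent, and any tree decomposition puts a clique entirely inside one bag — forcing width ≥ 3. Therefore the treewidth is 3.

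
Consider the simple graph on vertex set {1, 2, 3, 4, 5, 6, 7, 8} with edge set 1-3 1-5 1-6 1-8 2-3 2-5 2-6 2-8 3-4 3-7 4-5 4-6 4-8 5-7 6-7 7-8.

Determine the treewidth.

4

A width-4 tree decomposition is:
Bags: B1 = {1, 2, 4, 6, 7}  B2 = {1, 2, 3, 4, 7}  B3 = {1, 2, 4, 7, 8}  B4 = {1, 2, 4, 5, 7}
Tree: B1–B2, B2–B3, B3–B4
Each bag holds 5 vertices, so the decomposition has width 4, which upper-bounds the treewidth. For the lower bound: the 5 vertex sets {4,6}, {1,3}, {7,8}, {2}, {5} are disjoint, each induces a connected subgraph, and every pair is joined by at least one edge of G. Contracting each set to a single vertex therefore yields K_{5} as a minor, and since treewidth is minor-monotone, tw(G) ≥ tw(K_{5}) = 4. Combining the bounds, tw(G) = 4.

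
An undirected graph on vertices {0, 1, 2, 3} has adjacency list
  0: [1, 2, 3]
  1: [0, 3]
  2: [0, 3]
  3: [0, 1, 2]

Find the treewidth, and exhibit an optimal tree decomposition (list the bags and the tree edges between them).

Treewidth 2.
One such decomposition:
Bags: B1 = {0, 2, 3}  B2 = {0, 1, 3}
Tree: B1–B2

Every bag has size at most 3, so the width is 3 − 1 = 2 and tw(G) ≤ 2. For the lower bound, the 3 vertices {0, 1, 3} are pairwise adjacent, and any tree decomposition puts a clique entirely inside one bag — forcing width ≥ 2. Combining the bounds, tw(G) = 2.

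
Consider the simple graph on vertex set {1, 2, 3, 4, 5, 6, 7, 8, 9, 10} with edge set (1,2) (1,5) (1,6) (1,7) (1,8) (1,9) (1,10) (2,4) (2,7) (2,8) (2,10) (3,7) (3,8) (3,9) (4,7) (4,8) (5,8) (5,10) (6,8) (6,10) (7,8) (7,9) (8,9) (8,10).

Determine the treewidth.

3

A width-3 tree decomposition is:
Bags: B1 = {3, 7, 8, 9}  B2 = {1, 7, 8, 9}  B3 = {1, 2, 7, 8}  B4 = {1, 2, 8, 10}  B5 = {1, 6, 8, 10}  B6 = {1, 5, 8, 10}  B7 = {2, 4, 7, 8}
Tree: B1–B2, B2–B3, B3–B4, B4–B5, B4–B6, B3–B7
Every bag has size at most 4, so the width is 4 − 1 = 3 and tw(G) ≤ 3. On the other hand G contains the 4-clique {1, 7, 8, 9}. A clique must lie in a single bag of any decomposition, so no decomposition can have width below 3. Hence tw(G) = 3 exactly.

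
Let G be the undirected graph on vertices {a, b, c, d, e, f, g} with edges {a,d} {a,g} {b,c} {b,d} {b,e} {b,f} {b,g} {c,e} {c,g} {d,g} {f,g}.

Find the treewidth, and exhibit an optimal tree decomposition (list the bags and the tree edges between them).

Treewidth 2.
One such decomposition:
Bags: B1 = {a, d, g}  B2 = {b, d, g}  B3 = {b, f, g}  B4 = {b, c, g}  B5 = {b, c, e}
Tree: B1–B2, B2–B3, B2–B4, B4–B5

Every bag has size at most 3, so the width is 3 − 1 = 2 and tw(G) ≤ 2. For the lower bound, the 3 vertices {a, d, g} are pairwise adjacent, and any tree decomposition puts a clique entirely inside one bag — forcing width ≥ 2. The upper and lower bounds meet at 2, so that is the treewidth.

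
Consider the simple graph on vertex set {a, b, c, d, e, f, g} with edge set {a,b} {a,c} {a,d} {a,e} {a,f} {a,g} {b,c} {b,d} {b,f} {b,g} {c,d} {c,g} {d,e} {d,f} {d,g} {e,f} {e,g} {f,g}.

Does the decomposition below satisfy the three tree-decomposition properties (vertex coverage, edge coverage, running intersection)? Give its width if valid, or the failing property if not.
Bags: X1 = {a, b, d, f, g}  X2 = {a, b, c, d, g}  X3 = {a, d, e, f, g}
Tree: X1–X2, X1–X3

Yes; width 4.

Checking the three conditions: (i) the bags cover all of {a, b, c, d, e, f, g}; (ii) for each edge, some bag contains both endpoints; (iii) the bags containing any fixed vertex form a subtree. All hold, so the decomposition is valid with width 5 − 1 = 4.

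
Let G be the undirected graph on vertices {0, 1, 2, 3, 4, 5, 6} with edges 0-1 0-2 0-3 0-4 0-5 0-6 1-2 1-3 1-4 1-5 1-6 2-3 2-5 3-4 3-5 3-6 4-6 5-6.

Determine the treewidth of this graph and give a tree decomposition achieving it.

Treewidth 4.
One such decomposition:
Bags: B1 = {0, 1, 3, 5, 6}  B2 = {0, 1, 2, 3, 5}  B3 = {0, 1, 3, 4, 6}
Tree: B1–B2, B1–B3

Each bag holds 5 vertices, so the decomposition has width 4, which upper-bounds the treewidth. For the lower bound, the 5 vertices {0, 1, 3, 4, 6} are pairwise adjacent, and any tree decomposition puts a clique entirely inside one bag — forcing width ≥ 4. The upper and lower bounds meet at 4, so that is the treewidth.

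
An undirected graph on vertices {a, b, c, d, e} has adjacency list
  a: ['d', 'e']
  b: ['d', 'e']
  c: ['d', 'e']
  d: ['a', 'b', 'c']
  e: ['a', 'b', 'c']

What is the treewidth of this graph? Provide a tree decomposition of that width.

Every bag has size at most 3, so the width is 3 − 1 = 2 and tw(G) ≤ 2. The edges e–b–d–a–e form a cycle, so G is not a tree and its treewidth is at least 2. Combining the bounds, tw(G) = 2.

Treewidth 2.
Bags: B1 = {b, d, e}  B2 = {a, d, e}  B3 = {c, d, e}
Tree: B1–B2, B2–B3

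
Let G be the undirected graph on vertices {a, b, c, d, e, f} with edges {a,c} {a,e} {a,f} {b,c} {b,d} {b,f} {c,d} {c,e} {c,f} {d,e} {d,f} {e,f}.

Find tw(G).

A width-3 tree decomposition is:
Bags: B1 = {a, c, e, f}  B2 = {c, d, e, f}  B3 = {b, c, d, f}
Tree: B1–B2, B2–B3
Every bag has size at most 4, so the width is 4 − 1 = 3 and tw(G) ≤ 3. On the other hand G contains the 4-clique {c, d, e, f}. A clique must lie in a single bag of any decomposition, so no decomposition can have width below 3. Therefore the treewidth is 3.

3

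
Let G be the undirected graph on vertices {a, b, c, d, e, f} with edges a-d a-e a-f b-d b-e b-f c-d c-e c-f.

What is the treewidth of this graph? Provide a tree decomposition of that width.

Each bag holds 4 vertices, so the decomposition has width 3, which upper-bounds the treewidth. For the lower bound: the 4 vertex sets {b,d}, {c,e}, {a}, {f} are disjoint, each induces a connected subgraph, and every pair is joined by at least one edge of G. Contracting each set to a single vertex therefore yields K_{4} as a minor, and since treewidth is minor-monotone, tw(G) ≥ tw(K_{4}) = 3. The upper and lower bounds meet at 3, so that is the treewidth.

Treewidth 3.
One such decomposition:
Bags: B1 = {a, b, c, d}  B2 = {a, b, c, e}  B3 = {a, b, c, f}
Tree: B1–B2, B2–B3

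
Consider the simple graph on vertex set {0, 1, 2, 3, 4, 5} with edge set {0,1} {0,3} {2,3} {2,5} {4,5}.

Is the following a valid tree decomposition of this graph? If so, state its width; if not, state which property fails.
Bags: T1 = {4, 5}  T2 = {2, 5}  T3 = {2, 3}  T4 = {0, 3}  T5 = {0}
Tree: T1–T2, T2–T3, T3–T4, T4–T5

A tree decomposition must satisfy three properties: every vertex lies in some bag; for every edge, both endpoints lie together in some bag; and for every vertex, the bags containing it form a connected subtree. Here vertex 1 appears in no bag, so the decomposition is invalid.

No — vertex 1 appears in no bag.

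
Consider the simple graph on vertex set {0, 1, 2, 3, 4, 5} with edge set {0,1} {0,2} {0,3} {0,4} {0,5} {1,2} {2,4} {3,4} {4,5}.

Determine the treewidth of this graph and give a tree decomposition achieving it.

Each bag holds 3 vertices, so the decomposition has width 2, which upper-bounds the treewidth. For the lower bound, the 3 vertices {0, 1, 2} are pairwise adjacent, and any tree decomposition puts a clique entirely inside one bag — forcing width ≥ 2. The upper and lower bounds meet at 2, so that is the treewidth.

Treewidth 2.
One such decomposition:
Bags: B1 = {0, 2, 4}  B2 = {0, 3, 4}  B3 = {0, 1, 2}  B4 = {0, 4, 5}
Tree: B1–B2, B1–B3, B1–B4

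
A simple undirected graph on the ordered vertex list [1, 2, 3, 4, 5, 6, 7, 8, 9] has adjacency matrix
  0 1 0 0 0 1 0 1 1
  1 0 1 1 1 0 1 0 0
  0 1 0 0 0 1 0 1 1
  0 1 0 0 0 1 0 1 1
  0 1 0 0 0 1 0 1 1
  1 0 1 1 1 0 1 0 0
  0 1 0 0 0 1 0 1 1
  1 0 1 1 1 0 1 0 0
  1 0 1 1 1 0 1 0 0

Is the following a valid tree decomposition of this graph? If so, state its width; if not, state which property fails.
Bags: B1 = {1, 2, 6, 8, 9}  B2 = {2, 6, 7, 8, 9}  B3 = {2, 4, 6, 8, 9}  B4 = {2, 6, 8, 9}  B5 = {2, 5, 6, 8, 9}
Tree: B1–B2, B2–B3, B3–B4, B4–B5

A tree decomposition must satisfy three properties: every vertex lies in some bag; for every edge, both endpoints lie together in some bag; and for every vertex, the bags containing it form a connected subtree. Here vertex 3 appears in no bag, so the decomposition is invalid.

No — vertex 3 appears in no bag.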